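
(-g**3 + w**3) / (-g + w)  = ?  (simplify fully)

g**2 + g*w + w**2

Apply the difference-of-cubes factorisation and cancel (-g + w).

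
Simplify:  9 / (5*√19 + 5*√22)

Multiply numerator and denominator by -5*√22 + 5*√19.
Denominator becomes -75; numerator becomes -45*√22 + 45*√19.

(-3*√19 + 3*√22)/5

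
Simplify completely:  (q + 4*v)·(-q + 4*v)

-q² + 16*v²

(4*v)^2 - (q)^2 = -q² + 16*v².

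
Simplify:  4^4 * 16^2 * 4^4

4^4 = 2^8; 16^2 = 2^8; 4^4 = 2^8
Combine exponents: 2^24

2^24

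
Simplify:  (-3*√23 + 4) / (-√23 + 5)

(-11*√23 - 49)/2

Multiply numerator and denominator by √23 + 5.
Denominator becomes 2; numerator becomes -11*√23 - 49.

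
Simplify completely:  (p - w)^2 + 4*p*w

(p + w)^2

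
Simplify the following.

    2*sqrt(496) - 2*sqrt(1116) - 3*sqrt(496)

-16*sqrt(31)

2*sqrt(496) = 8*sqrt(31); 2*sqrt(1116) = 12*sqrt(31); 3*sqrt(496) = 12*sqrt(31)
Combine: (8 - 12 - 12)·sqrt(31) = -16*sqrt(31)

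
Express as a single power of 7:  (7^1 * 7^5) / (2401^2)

7^1 = 7^1; 7^5 = 7^5; 2401^2 = 7^8
Combine exponents: 7^(-2)

7^(-2)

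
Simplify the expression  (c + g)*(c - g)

c^2 - g^2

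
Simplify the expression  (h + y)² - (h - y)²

4*h*y

Binomially expand both and collect terms in h, y.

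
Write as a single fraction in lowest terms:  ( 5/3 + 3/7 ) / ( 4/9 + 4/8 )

Numerator: 5/3 + 3/7 = 44/21
Denominator: 4/9 + 4/8 = 17/18
Divide: (44/21) · (18/17) = 264/119

264/119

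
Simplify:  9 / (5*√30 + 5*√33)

(-3*√30 + 3*√33)/5

Multiply numerator and denominator by -5*√30 + 5*√33.
Denominator becomes 75; numerator becomes -45*√30 + 45*√33.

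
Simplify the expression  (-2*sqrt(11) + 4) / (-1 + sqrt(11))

Multiply numerator and denominator by -sqrt(11) - 1.
Denominator becomes -10; numerator becomes -2*sqrt(11) + 18.

(-9 + sqrt(11))/5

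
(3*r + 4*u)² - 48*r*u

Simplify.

Expand the square and combine the 48*r*u term.

(3*r - 4*u)²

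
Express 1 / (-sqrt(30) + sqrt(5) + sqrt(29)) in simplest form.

(-2*sqrt(30) + 3*sqrt(29) + 27*sqrt(5) + 5*sqrt(174))/282

Group as (sqrt(5) + sqrt(29)) - sqrt(30); multiply by (sqrt(5) + sqrt(29)) + sqrt(30), then rationalise the remaining surd.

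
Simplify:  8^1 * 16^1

8^1 = 2^3; 16^1 = 2^4
Combine exponents: 2^7

2^7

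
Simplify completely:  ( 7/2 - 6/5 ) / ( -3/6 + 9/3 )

Numerator: 7/2 - 6/5 = 23/10
Denominator: -3/6 + 9/3 = 5/2
Divide: (23/10) · (2/5) = 23/25

23/25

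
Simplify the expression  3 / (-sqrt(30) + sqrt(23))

Multiply numerator and denominator by sqrt(23) + sqrt(30).
Denominator becomes -7; numerator becomes 3*sqrt(23) + 3*sqrt(30).

(-3*sqrt(30) - 3*sqrt(23))/7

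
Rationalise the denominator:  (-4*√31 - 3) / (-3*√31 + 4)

Multiply numerator and denominator by 4 + 3*√31.
Denominator becomes -263; numerator becomes -384 - 25*√31.

(25*√31 + 384)/263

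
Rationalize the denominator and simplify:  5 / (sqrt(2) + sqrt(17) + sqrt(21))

Group as (sqrt(2) + sqrt(21)) + sqrt(17); multiply by (sqrt(2) + sqrt(21)) - sqrt(17), then rationalise the remaining surd.

(-5*sqrt(714) - 5*sqrt(21) + 15*sqrt(17) + 90*sqrt(2))/66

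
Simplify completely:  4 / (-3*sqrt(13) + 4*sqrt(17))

Multiply numerator and denominator by 3*sqrt(13) + 4*sqrt(17).
Denominator becomes 155; numerator becomes 12*sqrt(13) + 16*sqrt(17).

(12*sqrt(13) + 16*sqrt(17))/155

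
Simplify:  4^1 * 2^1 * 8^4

2^15

4^1 = 2^2; 2^1 = 2^1; 8^4 = 2^12
Combine exponents: 2^15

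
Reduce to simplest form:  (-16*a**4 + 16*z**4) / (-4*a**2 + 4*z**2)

Factor (2*z)**4 - (2*a)**4 and cancel (-4*a**2 + 4*z**2).

4*a**2 + 4*z**2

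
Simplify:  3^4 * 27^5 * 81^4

3^35

3^4 = 3^4; 27^5 = 3^15; 81^4 = 3^16
Combine exponents: 3^35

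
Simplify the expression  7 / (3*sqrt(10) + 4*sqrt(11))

(-21*sqrt(10) + 28*sqrt(11))/86

Multiply numerator and denominator by -3*sqrt(10) + 4*sqrt(11).
Denominator becomes 86; numerator becomes -21*sqrt(10) + 28*sqrt(11).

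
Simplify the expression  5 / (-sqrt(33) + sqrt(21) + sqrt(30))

Group as (sqrt(21) + sqrt(30)) - sqrt(33); multiply by (sqrt(21) + sqrt(30)) + sqrt(33), then rationalise the remaining surd.

(-15*sqrt(33) + 20*sqrt(30) + 35*sqrt(21) + 5*sqrt(2310))/366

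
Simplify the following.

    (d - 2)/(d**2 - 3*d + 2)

Factor: d**2 - 3*d + 2 = (d - 1)*(d - 2)
Cancel the common factor (d - 2).

1/(d - 1)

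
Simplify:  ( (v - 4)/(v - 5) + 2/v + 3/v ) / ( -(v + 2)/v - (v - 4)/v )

(-v² - v + 25)/(2*v² - 12*v + 10)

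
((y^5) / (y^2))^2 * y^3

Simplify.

Inside the bracket: y^3
Raise to the power 2: y^6
Multiply by y^3: add exponents.

y^9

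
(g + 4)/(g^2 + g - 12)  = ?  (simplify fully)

Factor: g^2 + g - 12 = (g - 3)*(g + 4)
Cancel the common factor (g + 4).

1/(g - 3)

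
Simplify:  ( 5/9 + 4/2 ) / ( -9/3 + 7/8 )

-184/153

Numerator: 5/9 + 4/2 = 23/9
Denominator: -9/3 + 7/8 = -17/8
Divide: (23/9) · (-8/17) = -184/153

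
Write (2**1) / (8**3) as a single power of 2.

2**(-8)

2**1 = 2**1; 8**3 = 2**9
Combine exponents: 2**(-8)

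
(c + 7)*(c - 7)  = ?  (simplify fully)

c^2 - 49

Difference of squares with P = c, Q = 7.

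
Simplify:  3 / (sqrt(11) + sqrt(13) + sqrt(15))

(-6*sqrt(2145) + 27*sqrt(15) + 39*sqrt(13) + 51*sqrt(11))/491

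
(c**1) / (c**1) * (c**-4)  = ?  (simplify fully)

c**(-4)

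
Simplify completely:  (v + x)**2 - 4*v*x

Expand the square and combine the 4*v*x term.

(v - x)**2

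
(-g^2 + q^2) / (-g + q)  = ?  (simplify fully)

Factor q^2 - g^2 and cancel (-g + q).

g + q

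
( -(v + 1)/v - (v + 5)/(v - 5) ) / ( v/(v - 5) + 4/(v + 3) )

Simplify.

(-2*v³ - 7*v² + 2*v + 15)/(v³ + 7*v² - 20*v)

Numerator: -(v + 1)/v - (v + 5)/(v - 5) = (-2*v² - v + 5)/(v² - 5*v)
Denominator: v/(v - 5) + 4/(v + 3) = (v² + 7*v - 20)/(v² - 2*v - 15)
Divide: ((-2*v² - v + 5)/(v² - 5*v)) · ((v² - 2*v - 15)/(v² + 7*v - 20)) = (-2*v³ - 7*v² + 2*v + 15)/(v³ + 7*v² - 20*v)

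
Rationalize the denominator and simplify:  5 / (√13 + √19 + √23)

(-10*√5681 + 45*√23 + 85*√19 + 145*√13)/907

Group as (√19 + √23) + √13; multiply by (√19 + √23) - √13, then rationalise the remaining surd.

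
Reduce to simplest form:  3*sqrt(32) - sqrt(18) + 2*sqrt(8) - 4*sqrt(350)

3*sqrt(32) = 12*sqrt(2); sqrt(18) = 3*sqrt(2); 2*sqrt(8) = 4*sqrt(2); 4*sqrt(350) = 20*sqrt(14)

-20*sqrt(14) + 13*sqrt(2)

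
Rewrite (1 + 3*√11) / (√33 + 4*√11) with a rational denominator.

Multiply numerator and denominator by -√33 + 4*√11.
Denominator becomes 143; numerator becomes -33*√3 - √33 + 4*√11 + 132.

(-33*√3 - √33 + 4*√11 + 132)/143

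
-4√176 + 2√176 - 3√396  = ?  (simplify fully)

4√176 = 16*√11; 2√176 = 8*√11; 3√396 = 18*√11
Combine: (-16 + 8 - 18)·√11 = -26*√11

-26*√11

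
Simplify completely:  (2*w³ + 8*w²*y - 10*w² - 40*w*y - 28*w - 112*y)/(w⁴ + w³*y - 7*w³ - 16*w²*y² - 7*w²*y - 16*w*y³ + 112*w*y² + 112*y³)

Factor: 2*w³ + 8*w²*y - 10*w² - 40*w*y - 28*w - 112*y = 2·(w + 4*y)·(w + 2)·(w - 7);  w⁴ + w³*y - 7*w³ - 16*w²*y² - 7*w²*y - 16*w*y³ + 112*w*y² + 112*y³ = (w + y)·(w - 7)·(w + 4*y)·(w - 4*y)
Cancel the common factors (w + 4*y), (w - 7).

(-2*w - 4)/(-w² + 3*w*y + 4*y²)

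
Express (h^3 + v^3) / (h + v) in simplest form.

h^2 - h*v + v^2

h^3 + v^3 = (h + v)(h^2 - h*v + v^2).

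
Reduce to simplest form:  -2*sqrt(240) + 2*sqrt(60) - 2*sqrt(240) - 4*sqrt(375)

2*sqrt(240) = 8*sqrt(15); 2*sqrt(60) = 4*sqrt(15); 2*sqrt(240) = 8*sqrt(15); 4*sqrt(375) = 20*sqrt(15)
Combine: (-8 + 4 - 8 - 20)·sqrt(15) = -32*sqrt(15)

-32*sqrt(15)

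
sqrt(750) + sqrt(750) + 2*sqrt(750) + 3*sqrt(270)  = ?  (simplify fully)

29*sqrt(30)

sqrt(750) = 5*sqrt(30); sqrt(750) = 5*sqrt(30); 2*sqrt(750) = 10*sqrt(30); 3*sqrt(270) = 9*sqrt(30)
Combine: (5 + 5 + 10 + 9)·sqrt(30) = 29*sqrt(30)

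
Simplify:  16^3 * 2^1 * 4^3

16^3 = 2^12; 2^1 = 2^1; 4^3 = 2^6
Combine exponents: 2^19

2^19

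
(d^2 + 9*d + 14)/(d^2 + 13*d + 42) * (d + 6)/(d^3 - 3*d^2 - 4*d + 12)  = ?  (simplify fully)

1/(d^2 - 5*d + 6)

Factor: d^2 + 9*d + 14 = (d + 7)*(d + 2);  d^2 + 13*d + 42 = (d + 7)*(d + 6);  d^3 - 3*d^2 - 4*d + 12 = (d - 3)*(d - 2)*(d + 2)
Cancel the common factors (d + 6), (d + 2), (d + 7).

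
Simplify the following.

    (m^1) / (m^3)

Quotient: (m^-2)

m^(-2)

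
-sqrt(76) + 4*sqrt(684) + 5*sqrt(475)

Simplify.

47*sqrt(19)

sqrt(76) = 2*sqrt(19); 4*sqrt(684) = 24*sqrt(19); 5*sqrt(475) = 25*sqrt(19)
Combine: (-2 + 24 + 25)·sqrt(19) = 47*sqrt(19)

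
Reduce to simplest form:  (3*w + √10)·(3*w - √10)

9*w² - 10

Product of conjugates: (P+Q)(P-Q) = P^2 - Q^2.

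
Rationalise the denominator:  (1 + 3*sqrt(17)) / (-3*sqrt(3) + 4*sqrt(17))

(3*sqrt(3) + 4*sqrt(17) + 9*sqrt(51) + 204)/245

Multiply numerator and denominator by 3*sqrt(3) + 4*sqrt(17).
Denominator becomes 245; numerator becomes 3*sqrt(3) + 4*sqrt(17) + 9*sqrt(51) + 204.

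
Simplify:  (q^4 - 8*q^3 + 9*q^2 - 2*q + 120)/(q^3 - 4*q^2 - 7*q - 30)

Factor: q^4 - 8*q^3 + 9*q^2 - 2*q + 120 = (q - 6)*(q^2 + 2*q + 5)*(q - 4);  q^3 - 4*q^2 - 7*q - 30 = (q^2 + 2*q + 5)*(q - 6)
Cancel the common factors (q^2 + 2*q + 5), (q - 6).

q - 4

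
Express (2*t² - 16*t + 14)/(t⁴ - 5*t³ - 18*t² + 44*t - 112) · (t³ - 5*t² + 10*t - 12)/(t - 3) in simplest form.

Factor: 2*t² - 16*t + 14 = 2·(t - 1)·(t - 7);  t⁴ - 5*t³ - 18*t² + 44*t - 112 = (t + 4)·(t - 7)·(t² - 2*t + 4);  t³ - 5*t² + 10*t - 12 = (t - 3)·(t² - 2*t + 4)
Cancel the common factors (t² - 2*t + 4), (t - 7), (t - 3).

(2*t - 2)/(t + 4)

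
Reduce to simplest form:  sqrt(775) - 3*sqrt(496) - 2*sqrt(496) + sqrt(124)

-13*sqrt(31)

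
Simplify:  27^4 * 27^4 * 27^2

3^30

27^4 = 3^12; 27^4 = 3^12; 27^2 = 3^6
Combine exponents: 3^30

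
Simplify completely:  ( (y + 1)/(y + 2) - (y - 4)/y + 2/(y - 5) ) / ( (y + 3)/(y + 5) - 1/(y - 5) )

(5*y^3 + 22*y^2 - 55*y - 200)/(y^4 - y^3 - 26*y^2 - 40*y)

Numerator: (y + 1)/(y + 2) - (y - 4)/y + 2/(y - 5) = (5*y^2 - 3*y - 40)/(y^3 - 3*y^2 - 10*y)
Denominator: (y + 3)/(y + 5) - 1/(y - 5) = (y^2 - 3*y - 20)/(y^2 - 25)
Divide: ((5*y^2 - 3*y - 40)/(y^3 - 3*y^2 - 10*y)) · ((y^2 - 25)/(y^2 - 3*y - 20)) = (5*y^3 + 22*y^2 - 55*y - 200)/(y^4 - y^3 - 26*y^2 - 40*y)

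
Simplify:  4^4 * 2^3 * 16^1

2^15

4^4 = 2^8; 2^3 = 2^3; 16^1 = 2^4
Combine exponents: 2^15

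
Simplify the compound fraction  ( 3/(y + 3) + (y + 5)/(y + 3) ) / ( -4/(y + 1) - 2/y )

Numerator: 3/(y + 3) + (y + 5)/(y + 3) = (y + 8)/(y + 3)
Denominator: -4/(y + 1) - 2/y = (-6*y - 2)/(y^2 + y)
Divide: ((y + 8)/(y + 3)) · ((y^2 + y)/(-6*y - 2)) = (-y^3 - 9*y^2 - 8*y)/(6*y^2 + 20*y + 6)

(-y^3 - 9*y^2 - 8*y)/(6*y^2 + 20*y + 6)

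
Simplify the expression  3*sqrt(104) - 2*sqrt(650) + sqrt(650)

sqrt(26)

3*sqrt(104) = 6*sqrt(26); 2*sqrt(650) = 10*sqrt(26); sqrt(650) = 5*sqrt(26)
Combine: (6 - 10 + 5)·sqrt(26) = sqrt(26)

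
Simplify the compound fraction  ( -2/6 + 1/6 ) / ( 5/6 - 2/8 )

Numerator: -2/6 + 1/6 = -1/6
Denominator: 5/6 - 2/8 = 7/12
Divide: (-1/6) · (12/7) = -2/7

-2/7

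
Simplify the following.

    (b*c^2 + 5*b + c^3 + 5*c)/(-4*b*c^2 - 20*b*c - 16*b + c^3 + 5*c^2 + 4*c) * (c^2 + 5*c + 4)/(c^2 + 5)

(-b - c)/(4*b - c)

Factor: b*c^2 + 5*b + c^3 + 5*c = (c^2 + 5)*(b + c);  -4*b*c^2 - 20*b*c - 16*b + c^3 + 5*c^2 + 4*c = (c + 1)*(-4*b + c)*(c + 4);  c^2 + 5*c + 4 = (c + 1)*(c + 4)
Cancel the common factors (c^2 + 5), (c + 4), (c + 1).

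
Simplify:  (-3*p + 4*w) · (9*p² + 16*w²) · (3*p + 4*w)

((4*w)+(3*p))((4*w)-(3*p)) = -9*p² + 16*w²; continue pairing.

-81*p⁴ + 256*w⁴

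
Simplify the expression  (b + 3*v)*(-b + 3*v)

-b^2 + 9*v^2

(3*v)^2 - (b)^2 = -b^2 + 9*v^2.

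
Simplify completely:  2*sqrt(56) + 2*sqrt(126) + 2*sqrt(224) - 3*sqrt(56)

2*sqrt(56) = 4*sqrt(14); 2*sqrt(126) = 6*sqrt(14); 2*sqrt(224) = 8*sqrt(14); 3*sqrt(56) = 6*sqrt(14)
Combine: (4 + 6 + 8 - 6)·sqrt(14) = 12*sqrt(14)

12*sqrt(14)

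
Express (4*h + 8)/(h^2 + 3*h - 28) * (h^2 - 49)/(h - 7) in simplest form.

Factor: 4*h + 8 = 4*(h + 2);  h^2 + 3*h - 28 = (h - 4)*(h + 7);  h^2 - 49 = (h + 7)*(h - 7)
Cancel the common factors (h + 7), (h - 7).

(4*h + 8)/(h - 4)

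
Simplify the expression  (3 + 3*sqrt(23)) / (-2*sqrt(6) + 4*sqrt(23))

(3*sqrt(6) + 6*sqrt(23) + 3*sqrt(138) + 138)/172

Multiply numerator and denominator by 2*sqrt(6) + 4*sqrt(23).
Denominator becomes 344; numerator becomes 6*sqrt(6) + 12*sqrt(23) + 6*sqrt(138) + 276.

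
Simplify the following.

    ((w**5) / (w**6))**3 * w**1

Inside the bracket: (w**-1)
Raise to the power 3: (w**-3)
Multiply by w**1: add exponents.

w**(-2)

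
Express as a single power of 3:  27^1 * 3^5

3^8

27^1 = 3^3; 3^5 = 3^5
Combine exponents: 3^8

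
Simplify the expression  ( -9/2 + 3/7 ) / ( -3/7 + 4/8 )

-57

Numerator: -9/2 + 3/7 = -57/14
Denominator: -3/7 + 4/8 = 1/14
Divide: (-57/14) · (14) = -57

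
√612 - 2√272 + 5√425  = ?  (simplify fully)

√612 = 6*√17; 2√272 = 8*√17; 5√425 = 25*√17
Combine: (6 - 8 + 25)·√17 = 23*√17

23*√17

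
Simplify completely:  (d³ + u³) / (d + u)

Factor as (a+b)(a^2-ab+b^2) with a=u, b=d.

d² - d*u + u²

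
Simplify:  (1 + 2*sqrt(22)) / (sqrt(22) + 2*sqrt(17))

Multiply numerator and denominator by -2*sqrt(17) + sqrt(22).
Denominator becomes -46; numerator becomes -4*sqrt(374) - 2*sqrt(17) + sqrt(22) + 44.

(-44 - sqrt(22) + 2*sqrt(17) + 4*sqrt(374))/46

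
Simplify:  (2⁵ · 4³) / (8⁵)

2⁵ = 2^5; 4³ = 2^6; 8⁵ = 2^15
Combine exponents: 2^(-4)

2^(-4)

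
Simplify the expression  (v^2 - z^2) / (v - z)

v + z

v^2 - z^2 factors as -(-v + z)*(v + z).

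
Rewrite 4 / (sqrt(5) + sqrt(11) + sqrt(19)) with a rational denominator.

(-8*sqrt(1045) - 12*sqrt(19) + 52*sqrt(11) + 100*sqrt(5))/211

Group as (sqrt(5) + sqrt(11)) + sqrt(19); multiply by (sqrt(5) + sqrt(11)) - sqrt(19), then rationalise the remaining surd.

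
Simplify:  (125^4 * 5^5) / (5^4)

125^4 = 5^12; 5^5 = 5^5; 5^4 = 5^4
Combine exponents: 5^13

5^13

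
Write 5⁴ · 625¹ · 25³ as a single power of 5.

5^14

5⁴ = 5^4; 625¹ = 5^4; 25³ = 5^6
Combine exponents: 5^14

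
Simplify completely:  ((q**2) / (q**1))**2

Inside the bracket: q**1
Raise to the power 2: q**2

q**2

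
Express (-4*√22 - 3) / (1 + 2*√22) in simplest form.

(-173 - 2*√22)/87

Multiply numerator and denominator by -2*√22 + 1.
Denominator becomes -87; numerator becomes 2*√22 + 173.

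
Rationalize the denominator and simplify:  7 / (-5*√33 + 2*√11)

Multiply numerator and denominator by 2*√11 + 5*√33.
Denominator becomes -781; numerator becomes 14*√11 + 35*√33.

(-35*√33 - 14*√11)/781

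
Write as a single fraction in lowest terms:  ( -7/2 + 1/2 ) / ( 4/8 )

-6

Numerator: -7/2 + 1/2 = -3
Denominator: 4/8 = 1/2
Divide: (-3) · (2) = -6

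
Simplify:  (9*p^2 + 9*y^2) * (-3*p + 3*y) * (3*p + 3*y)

((3*y)+(3*p))((3*y)-(3*p)) = -9*p^2 + 9*y^2; continue pairing.

-81*p^4 + 81*y^4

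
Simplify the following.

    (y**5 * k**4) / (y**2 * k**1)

k**3*y**3

Quotient: y**3 * k**3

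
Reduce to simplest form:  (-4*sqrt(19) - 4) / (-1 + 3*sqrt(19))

(-116 - 8*sqrt(19))/85

Multiply numerator and denominator by -3*sqrt(19) - 1.
Denominator becomes -170; numerator becomes 16*sqrt(19) + 232.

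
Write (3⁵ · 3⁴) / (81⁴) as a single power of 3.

3⁵ = 3^5; 3⁴ = 3^4; 81⁴ = 3^16
Combine exponents: 3^(-7)

3^(-7)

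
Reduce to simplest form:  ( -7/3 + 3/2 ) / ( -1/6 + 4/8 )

Numerator: -7/3 + 3/2 = -5/6
Denominator: -1/6 + 4/8 = 1/3
Divide: (-5/6) · (3) = -5/2

-5/2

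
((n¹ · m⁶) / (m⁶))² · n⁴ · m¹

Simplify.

Inside the bracket: n¹
Raise to the power 2: n²
Multiply by n⁴ · m¹: add exponents.

m*n⁶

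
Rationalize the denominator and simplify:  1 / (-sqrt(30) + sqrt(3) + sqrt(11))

Group as (sqrt(3) + sqrt(11)) - sqrt(30); multiply by (sqrt(3) + sqrt(11)) + sqrt(30), then rationalise the remaining surd.

(-8*sqrt(30) - 11*sqrt(11) - 19*sqrt(3) - 3*sqrt(110))/62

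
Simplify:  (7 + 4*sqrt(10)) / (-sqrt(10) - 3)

Multiply numerator and denominator by -3 + sqrt(10).
Denominator becomes -1; numerator becomes -5*sqrt(10) + 19.

-19 + 5*sqrt(10)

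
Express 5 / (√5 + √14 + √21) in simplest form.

(-35*√30 - 5*√21 + 30*√14 + 75*√5)/138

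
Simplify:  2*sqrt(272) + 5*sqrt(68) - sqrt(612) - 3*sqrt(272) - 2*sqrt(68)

-4*sqrt(17)

2*sqrt(272) = 8*sqrt(17); 5*sqrt(68) = 10*sqrt(17); sqrt(612) = 6*sqrt(17); 3*sqrt(272) = 12*sqrt(17); 2*sqrt(68) = 4*sqrt(17)
Combine: (8 + 10 - 6 - 12 - 4)·sqrt(17) = -4*sqrt(17)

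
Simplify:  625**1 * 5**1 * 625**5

5**25

625**1 = 5**4; 5**1 = 5**1; 625**5 = 5**20
Combine exponents: 5**25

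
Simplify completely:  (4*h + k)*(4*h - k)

16*h^2 - k^2

Product of conjugates: (P+Q)(P-Q) = P^2 - Q^2.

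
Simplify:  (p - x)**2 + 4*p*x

After expansion: p**2 + 2*p*x + x**2 — a perfect-square trinomial.

(p + x)**2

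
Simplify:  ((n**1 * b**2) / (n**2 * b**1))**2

Inside the bracket: (n**-1) * b**1
Raise to the power 2: (n**-2) * b**2

b**2/n**2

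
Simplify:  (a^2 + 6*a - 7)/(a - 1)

a + 7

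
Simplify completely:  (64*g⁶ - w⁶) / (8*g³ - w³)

Factor (2*g)^6 - w^6 and cancel (8*g³ - w³).

8*g³ + w³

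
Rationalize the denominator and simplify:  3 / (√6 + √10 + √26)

(-6*√390 - 15*√26 + 33*√10 + 45*√6)/70

Group as (√10 + √26) + √6; multiply by (√10 + √26) - √6, then rationalise the remaining surd.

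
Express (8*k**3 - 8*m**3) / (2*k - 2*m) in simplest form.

(2*k)**3 - (2*m)**3 = (2*k - 2*m)(4*k**2 + 4*k*m + 4*m**2).

4*k**2 + 4*k*m + 4*m**2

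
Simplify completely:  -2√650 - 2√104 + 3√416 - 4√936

-26*√26

2√650 = 10*√26; 2√104 = 4*√26; 3√416 = 12*√26; 4√936 = 24*√26
Combine: (-10 - 4 + 12 - 24)·√26 = -26*√26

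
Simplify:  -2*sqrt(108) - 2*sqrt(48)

-20*sqrt(3)

2*sqrt(108) = 12*sqrt(3); 2*sqrt(48) = 8*sqrt(3)
Combine: (-12 - 8)·sqrt(3) = -20*sqrt(3)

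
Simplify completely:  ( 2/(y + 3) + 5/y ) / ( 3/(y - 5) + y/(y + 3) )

(7*y² - 20*y - 75)/(y³ - 2*y² + 9*y)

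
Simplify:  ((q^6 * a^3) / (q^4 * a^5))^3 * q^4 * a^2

q^10/a^4

Inside the bracket: q^2 * (a^-2)
Raise to the power 3: q^6 * (a^-6)
Multiply by q^4 * a^2: add exponents.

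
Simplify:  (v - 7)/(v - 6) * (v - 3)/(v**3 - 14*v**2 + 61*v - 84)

1/(v**2 - 10*v + 24)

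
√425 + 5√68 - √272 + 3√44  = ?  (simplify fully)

6*√11 + 11*√17

√425 = 5*√17; 5√68 = 10*√17; √272 = 4*√17; 3√44 = 6*√11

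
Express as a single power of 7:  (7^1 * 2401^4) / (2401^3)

7^1 = 7^1; 2401^4 = 7^16; 2401^3 = 7^12
Combine exponents: 7^5

7^5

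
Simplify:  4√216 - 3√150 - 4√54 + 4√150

17*√6

4√216 = 24*√6; 3√150 = 15*√6; 4√54 = 12*√6; 4√150 = 20*√6
Combine: (24 - 15 - 12 + 20)·√6 = 17*√6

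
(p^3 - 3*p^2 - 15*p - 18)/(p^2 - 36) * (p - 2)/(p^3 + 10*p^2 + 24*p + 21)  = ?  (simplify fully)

Factor: p^3 - 3*p^2 - 15*p - 18 = (p^2 + 3*p + 3)*(p - 6);  p^2 - 36 = (p - 6)*(p + 6);  p^3 + 10*p^2 + 24*p + 21 = (p + 7)*(p^2 + 3*p + 3)
Cancel the common factors (p^2 + 3*p + 3), (p - 6).

(p - 2)/(p^2 + 13*p + 42)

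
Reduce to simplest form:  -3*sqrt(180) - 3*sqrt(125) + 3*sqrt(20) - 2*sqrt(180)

3*sqrt(180) = 18*sqrt(5); 3*sqrt(125) = 15*sqrt(5); 3*sqrt(20) = 6*sqrt(5); 2*sqrt(180) = 12*sqrt(5)
Combine: (-18 - 15 + 6 - 12)·sqrt(5) = -39*sqrt(5)

-39*sqrt(5)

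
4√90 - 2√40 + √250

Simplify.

13*√10

4√90 = 12*√10; 2√40 = 4*√10; √250 = 5*√10
Combine: (12 - 4 + 5)·√10 = 13*√10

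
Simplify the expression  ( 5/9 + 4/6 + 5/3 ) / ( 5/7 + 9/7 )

13/9

Numerator: 5/9 + 4/6 + 5/3 = 26/9
Denominator: 5/7 + 9/7 = 2
Divide: (26/9) · (1/2) = 13/9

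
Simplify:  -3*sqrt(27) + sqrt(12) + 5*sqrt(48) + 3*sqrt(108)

31*sqrt(3)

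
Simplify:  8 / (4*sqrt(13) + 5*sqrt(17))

(-32*sqrt(13) + 40*sqrt(17))/217

Multiply numerator and denominator by -5*sqrt(17) + 4*sqrt(13).
Denominator becomes -217; numerator becomes -40*sqrt(17) + 32*sqrt(13).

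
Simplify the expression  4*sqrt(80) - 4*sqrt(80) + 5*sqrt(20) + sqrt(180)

4*sqrt(80) = 16*sqrt(5); 4*sqrt(80) = 16*sqrt(5); 5*sqrt(20) = 10*sqrt(5); sqrt(180) = 6*sqrt(5)
Combine: (16 - 16 + 10 + 6)·sqrt(5) = 16*sqrt(5)

16*sqrt(5)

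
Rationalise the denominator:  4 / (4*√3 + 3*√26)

Multiply numerator and denominator by -3*√26 + 4*√3.
Denominator becomes -186; numerator becomes -12*√26 + 16*√3.

(-8*√3 + 6*√26)/93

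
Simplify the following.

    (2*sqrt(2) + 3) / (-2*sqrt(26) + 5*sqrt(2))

(-6*sqrt(26) - 8*sqrt(13) - 15*sqrt(2) - 20)/54

Multiply numerator and denominator by 5*sqrt(2) + 2*sqrt(26).
Denominator becomes -54; numerator becomes 20 + 15*sqrt(2) + 8*sqrt(13) + 6*sqrt(26).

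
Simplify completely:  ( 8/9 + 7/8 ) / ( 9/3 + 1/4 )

Numerator: 8/9 + 7/8 = 127/72
Denominator: 9/3 + 1/4 = 13/4
Divide: (127/72) · (4/13) = 127/234

127/234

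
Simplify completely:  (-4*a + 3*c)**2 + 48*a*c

(4*a + 3*c)**2

Expanding gives 16*a**2 + 24*a*c + 9*c**2, a perfect square.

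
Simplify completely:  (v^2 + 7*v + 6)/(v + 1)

v + 6

Factor: v^2 + 7*v + 6 = (v + 6)*(v + 1)
Cancel the common factor (v + 1).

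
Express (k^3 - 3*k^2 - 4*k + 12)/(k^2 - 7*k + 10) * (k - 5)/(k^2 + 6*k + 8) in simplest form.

(k - 3)/(k + 4)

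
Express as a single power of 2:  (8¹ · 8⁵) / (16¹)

2^14

8¹ = 2^3; 8⁵ = 2^15; 16¹ = 2^4
Combine exponents: 2^14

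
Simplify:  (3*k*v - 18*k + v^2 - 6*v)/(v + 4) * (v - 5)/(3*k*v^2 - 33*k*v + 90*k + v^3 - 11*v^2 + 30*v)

1/(v + 4)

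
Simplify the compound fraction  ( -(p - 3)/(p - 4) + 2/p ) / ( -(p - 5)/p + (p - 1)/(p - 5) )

Numerator: -(p - 3)/(p - 4) + 2/p = (-p^2 + 5*p - 8)/(p^2 - 4*p)
Denominator: -(p - 5)/p + (p - 1)/(p - 5) = (9*p - 25)/(p^2 - 5*p)
Divide: ((-p^2 + 5*p - 8)/(p^2 - 4*p)) · ((p^2 - 5*p)/(9*p - 25)) = (-p^3 + 10*p^2 - 33*p + 40)/(9*p^2 - 61*p + 100)

(-p^3 + 10*p^2 - 33*p + 40)/(9*p^2 - 61*p + 100)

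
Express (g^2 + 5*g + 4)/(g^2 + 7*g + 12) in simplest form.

Factor: g^2 + 5*g + 4 = (g + 1)*(g + 4);  g^2 + 7*g + 12 = (g + 3)*(g + 4)
Cancel the common factor (g + 4).

(g + 1)/(g + 3)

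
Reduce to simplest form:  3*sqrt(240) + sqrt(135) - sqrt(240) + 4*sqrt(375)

31*sqrt(15)

3*sqrt(240) = 12*sqrt(15); sqrt(135) = 3*sqrt(15); sqrt(240) = 4*sqrt(15); 4*sqrt(375) = 20*sqrt(15)
Combine: (12 + 3 - 4 + 20)·sqrt(15) = 31*sqrt(15)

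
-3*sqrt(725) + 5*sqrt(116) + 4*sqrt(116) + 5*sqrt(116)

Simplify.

13*sqrt(29)

3*sqrt(725) = 15*sqrt(29); 5*sqrt(116) = 10*sqrt(29); 4*sqrt(116) = 8*sqrt(29); 5*sqrt(116) = 10*sqrt(29)
Combine: (-15 + 10 + 8 + 10)·sqrt(29) = 13*sqrt(29)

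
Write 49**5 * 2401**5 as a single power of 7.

7**30

49**5 = 7**10; 2401**5 = 7**20
Combine exponents: 7**30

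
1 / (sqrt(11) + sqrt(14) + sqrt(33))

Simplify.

Group as (sqrt(14) + sqrt(33)) + sqrt(11); multiply by (sqrt(14) + sqrt(33)) - sqrt(11), then rationalise the remaining surd.

(-11*sqrt(42) - 4*sqrt(33) + 15*sqrt(14) + 18*sqrt(11))/276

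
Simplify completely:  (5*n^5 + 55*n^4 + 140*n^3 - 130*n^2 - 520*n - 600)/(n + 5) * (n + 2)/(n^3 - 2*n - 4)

Factor: 5*n^5 + 55*n^4 + 140*n^3 - 130*n^2 - 520*n - 600 = 5*(n - 2)*(n^2 + 2*n + 2)*(n + 6)*(n + 5);  n^3 - 2*n - 4 = (n^2 + 2*n + 2)*(n - 2)
Cancel the common factors (n^2 + 2*n + 2), (n + 5), (n - 2).

5*n^2 + 40*n + 60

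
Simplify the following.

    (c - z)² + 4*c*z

(c + z)²

Expand the square and combine the 4*c*z term.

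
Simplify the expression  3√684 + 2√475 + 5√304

48*√19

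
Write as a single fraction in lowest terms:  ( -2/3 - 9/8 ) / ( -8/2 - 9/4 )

43/150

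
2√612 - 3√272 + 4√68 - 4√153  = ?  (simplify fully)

-4*√17

2√612 = 12*√17; 3√272 = 12*√17; 4√68 = 8*√17; 4√153 = 12*√17
Combine: (12 - 12 + 8 - 12)·√17 = -4*√17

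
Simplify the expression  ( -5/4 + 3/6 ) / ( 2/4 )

-3/2

Numerator: -5/4 + 3/6 = -3/4
Denominator: 2/4 = 1/2
Divide: (-3/4) · (2) = -3/2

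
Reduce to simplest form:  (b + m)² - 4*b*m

Expanding gives b² - 2*b*m + m², a perfect square.

(b - m)²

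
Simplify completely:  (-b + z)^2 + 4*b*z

(b + z)^2

Expand the square and combine the 4*b*z term.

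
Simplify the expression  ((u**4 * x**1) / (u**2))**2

Inside the bracket: u**2 * x**1
Raise to the power 2: u**4 * x**2

u**4*x**2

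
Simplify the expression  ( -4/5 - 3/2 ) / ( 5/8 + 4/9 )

Numerator: -4/5 - 3/2 = -23/10
Denominator: 5/8 + 4/9 = 77/72
Divide: (-23/10) · (72/77) = -828/385

-828/385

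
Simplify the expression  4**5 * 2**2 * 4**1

2**14

4**5 = 2**10; 2**2 = 2**2; 4**1 = 2**2
Combine exponents: 2**14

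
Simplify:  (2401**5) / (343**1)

7**17

2401**5 = 7**20; 343**1 = 7**3
Combine exponents: 7**17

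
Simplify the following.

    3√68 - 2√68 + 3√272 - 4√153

2*√17

3√68 = 6*√17; 2√68 = 4*√17; 3√272 = 12*√17; 4√153 = 12*√17
Combine: (6 - 4 + 12 - 12)·√17 = 2*√17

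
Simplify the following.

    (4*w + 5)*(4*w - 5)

Product of conjugates: (P+Q)(P-Q) = P^2 - Q^2.

16*w^2 - 25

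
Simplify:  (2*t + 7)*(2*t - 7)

(2*t)^2 - (7)^2 = 4*t^2 - 49.

4*t^2 - 49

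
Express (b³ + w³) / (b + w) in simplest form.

b² - b*w + w²

b^3 + w^3 = (b + w)(b² - b*w + w²).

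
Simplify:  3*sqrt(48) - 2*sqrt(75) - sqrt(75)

-3*sqrt(3)

3*sqrt(48) = 12*sqrt(3); 2*sqrt(75) = 10*sqrt(3); sqrt(75) = 5*sqrt(3)
Combine: (12 - 10 - 5)·sqrt(3) = -3*sqrt(3)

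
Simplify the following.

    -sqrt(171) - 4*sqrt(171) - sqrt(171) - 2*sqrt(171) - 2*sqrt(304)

-32*sqrt(19)

sqrt(171) = 3*sqrt(19); 4*sqrt(171) = 12*sqrt(19); sqrt(171) = 3*sqrt(19); 2*sqrt(171) = 6*sqrt(19); 2*sqrt(304) = 8*sqrt(19)
Combine: (-3 - 12 - 3 - 6 - 8)·sqrt(19) = -32*sqrt(19)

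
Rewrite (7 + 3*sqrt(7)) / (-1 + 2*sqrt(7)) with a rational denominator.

(17*sqrt(7) + 49)/27

Multiply numerator and denominator by -2*sqrt(7) - 1.
Denominator becomes -27; numerator becomes -49 - 17*sqrt(7).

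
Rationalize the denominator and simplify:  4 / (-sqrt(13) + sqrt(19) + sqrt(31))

Group as (sqrt(19) + sqrt(31)) - sqrt(13); multiply by (sqrt(19) + sqrt(31)) + sqrt(13), then rationalise the remaining surd.

(-148*sqrt(13) + 4*sqrt(31) + 100*sqrt(19) + 8*sqrt(7657))/987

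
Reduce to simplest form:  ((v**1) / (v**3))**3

Inside the bracket: (v**-2)
Raise to the power 3: (v**-6)

v**(-6)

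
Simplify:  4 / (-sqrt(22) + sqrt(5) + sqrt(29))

Group as (sqrt(5) + sqrt(29)) - sqrt(22); multiply by (sqrt(5) + sqrt(29)) + sqrt(22), then rationalise the remaining surd.

(-12*sqrt(22) - 2*sqrt(29) + 46*sqrt(5) + 2*sqrt(3190))/109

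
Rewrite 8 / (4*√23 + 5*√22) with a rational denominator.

Multiply numerator and denominator by -5*√22 + 4*√23.
Denominator becomes -182; numerator becomes -40*√22 + 32*√23.

(-16*√23 + 20*√22)/91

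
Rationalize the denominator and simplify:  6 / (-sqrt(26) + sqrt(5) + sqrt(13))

Group as (sqrt(5) + sqrt(13)) - sqrt(26); multiply by (sqrt(5) + sqrt(13)) + sqrt(26), then rationalise the remaining surd.

(12*sqrt(26) + 27*sqrt(13) + 51*sqrt(5) + 39*sqrt(10))/49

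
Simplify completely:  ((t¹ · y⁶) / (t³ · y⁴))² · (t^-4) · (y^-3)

y/t⁸

Inside the bracket: (t^-2) · y²
Raise to the power 2: (t^-4) · y⁴
Multiply by (t^-4) · (y^-3): add exponents.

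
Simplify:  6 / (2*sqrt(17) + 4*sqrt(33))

(-3*sqrt(17) + 6*sqrt(33))/115

Multiply numerator and denominator by -4*sqrt(33) + 2*sqrt(17).
Denominator becomes -460; numerator becomes -24*sqrt(33) + 12*sqrt(17).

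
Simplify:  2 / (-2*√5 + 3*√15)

Multiply numerator and denominator by 2*√5 + 3*√15.
Denominator becomes 115; numerator becomes 4*√5 + 6*√15.

(4*√5 + 6*√15)/115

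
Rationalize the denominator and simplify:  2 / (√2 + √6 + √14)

(-2*√42 - 3*√14 + 5*√6 + 9*√2)/3

Group as (√2 + √6) + √14; multiply by (√2 + √6) - √14, then rationalise the remaining surd.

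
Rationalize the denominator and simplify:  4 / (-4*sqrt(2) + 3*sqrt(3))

Multiply numerator and denominator by 3*sqrt(3) + 4*sqrt(2).
Denominator becomes -5; numerator becomes 12*sqrt(3) + 16*sqrt(2).

(-16*sqrt(2) - 12*sqrt(3))/5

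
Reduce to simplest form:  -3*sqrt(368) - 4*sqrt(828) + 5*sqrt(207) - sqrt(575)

3*sqrt(368) = 12*sqrt(23); 4*sqrt(828) = 24*sqrt(23); 5*sqrt(207) = 15*sqrt(23); sqrt(575) = 5*sqrt(23)
Combine: (-12 - 24 + 15 - 5)·sqrt(23) = -26*sqrt(23)

-26*sqrt(23)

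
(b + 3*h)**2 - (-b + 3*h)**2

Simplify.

Binomially expand both and collect terms in (3*h), b.

12*b*h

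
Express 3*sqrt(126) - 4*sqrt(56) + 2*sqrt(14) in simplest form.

3*sqrt(14)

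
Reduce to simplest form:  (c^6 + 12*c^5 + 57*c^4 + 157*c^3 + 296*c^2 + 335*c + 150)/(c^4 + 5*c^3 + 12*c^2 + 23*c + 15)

Factor: c^6 + 12*c^5 + 57*c^4 + 157*c^3 + 296*c^2 + 335*c + 150 = (c^2 + c + 5)*(c + 1)*(c + 5)*(c + 3)*(c + 2);  c^4 + 5*c^3 + 12*c^2 + 23*c + 15 = (c^2 + c + 5)*(c + 3)*(c + 1)
Cancel the common factors (c^2 + c + 5), (c + 3), (c + 1).

c^2 + 7*c + 10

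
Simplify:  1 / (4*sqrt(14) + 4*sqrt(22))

Multiply numerator and denominator by -4*sqrt(14) + 4*sqrt(22).
Denominator becomes 128; numerator becomes -4*sqrt(14) + 4*sqrt(22).

(-sqrt(14) + sqrt(22))/32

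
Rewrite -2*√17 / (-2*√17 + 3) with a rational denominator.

(6*√17 + 68)/59

Multiply numerator and denominator by 3 + 2*√17.
Denominator becomes -59; numerator becomes -68 - 6*√17.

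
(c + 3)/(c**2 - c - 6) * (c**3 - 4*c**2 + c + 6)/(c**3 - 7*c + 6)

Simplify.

Factor: c**2 - c - 6 = (c - 3)*(c + 2);  c**3 - 4*c**2 + c + 6 = (c + 1)*(c - 3)*(c - 2);  c**3 - 7*c + 6 = (c - 1)*(c + 3)*(c - 2)
Cancel the common factors (c + 3), (c - 2), (c - 3).

(c + 1)/(c**2 + c - 2)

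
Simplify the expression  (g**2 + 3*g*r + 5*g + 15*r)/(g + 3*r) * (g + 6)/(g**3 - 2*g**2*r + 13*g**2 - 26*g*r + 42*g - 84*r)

(-g - 5)/(-g**2 + 2*g*r - 7*g + 14*r)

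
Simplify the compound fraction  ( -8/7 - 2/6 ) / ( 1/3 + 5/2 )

Numerator: -8/7 - 2/6 = -31/21
Denominator: 1/3 + 5/2 = 17/6
Divide: (-31/21) · (6/17) = -62/119

-62/119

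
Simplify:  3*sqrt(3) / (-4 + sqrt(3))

(-12*sqrt(3) - 9)/13

Multiply numerator and denominator by -4 - sqrt(3).
Denominator becomes 13; numerator becomes -12*sqrt(3) - 9.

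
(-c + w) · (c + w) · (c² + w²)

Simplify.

(w+c)(w-c) = -c² + w²; continue pairing.

-c⁴ + w⁴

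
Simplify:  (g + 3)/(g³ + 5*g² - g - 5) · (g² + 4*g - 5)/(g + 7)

Factor: g³ + 5*g² - g - 5 = (g + 1)·(g + 5)·(g - 1);  g² + 4*g - 5 = (g + 5)·(g - 1)
Cancel the common factors (g - 1), (g + 5).

(g + 3)/(g² + 8*g + 7)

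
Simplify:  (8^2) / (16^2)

2^(-2)

8^2 = 2^6; 16^2 = 2^8
Combine exponents: 2^(-2)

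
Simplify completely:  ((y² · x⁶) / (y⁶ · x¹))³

Inside the bracket: (y^-4) · x⁵
Raise to the power 3: (y^-12) · x^15

x^15/y^12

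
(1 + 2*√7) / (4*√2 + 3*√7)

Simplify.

(-8*√14 - 4*√2 + 3*√7 + 42)/31

Multiply numerator and denominator by -4*√2 + 3*√7.
Denominator becomes 31; numerator becomes -8*√14 - 4*√2 + 3*√7 + 42.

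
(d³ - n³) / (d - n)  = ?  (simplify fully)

d² + d*n + n²

Factor as (a-b)(a^2+ab+b^2) with a=d, b=n.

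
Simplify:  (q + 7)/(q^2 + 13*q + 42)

1/(q + 6)

Factor: q^2 + 13*q + 42 = (q + 6)*(q + 7)
Cancel the common factor (q + 7).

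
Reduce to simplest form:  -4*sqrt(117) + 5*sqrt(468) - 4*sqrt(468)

-6*sqrt(13)

4*sqrt(117) = 12*sqrt(13); 5*sqrt(468) = 30*sqrt(13); 4*sqrt(468) = 24*sqrt(13)
Combine: (-12 + 30 - 24)·sqrt(13) = -6*sqrt(13)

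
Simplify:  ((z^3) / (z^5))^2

z^(-4)

Inside the bracket: (z^-2)
Raise to the power 2: (z^-4)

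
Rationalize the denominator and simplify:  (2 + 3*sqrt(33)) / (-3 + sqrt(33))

(11*sqrt(33) + 105)/24

Multiply numerator and denominator by -sqrt(33) - 3.
Denominator becomes -24; numerator becomes -105 - 11*sqrt(33).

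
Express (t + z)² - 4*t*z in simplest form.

(t - z)²

Expanding gives t² - 2*t*z + z², a perfect square.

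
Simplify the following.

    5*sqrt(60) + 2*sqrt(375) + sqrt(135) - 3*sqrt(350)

5*sqrt(60) = 10*sqrt(15); 2*sqrt(375) = 10*sqrt(15); sqrt(135) = 3*sqrt(15); 3*sqrt(350) = 15*sqrt(14)

-15*sqrt(14) + 23*sqrt(15)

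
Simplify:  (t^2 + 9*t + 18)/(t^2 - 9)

(t + 6)/(t - 3)

Factor: t^2 + 9*t + 18 = (t + 3)*(t + 6);  t^2 - 9 = (t + 3)*(t - 3)
Cancel the common factor (t + 3).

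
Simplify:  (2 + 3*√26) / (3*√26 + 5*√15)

(-234 - 6*√26 + 10*√15 + 15*√390)/141

Multiply numerator and denominator by -5*√15 + 3*√26.
Denominator becomes -141; numerator becomes -15*√390 - 10*√15 + 6*√26 + 234.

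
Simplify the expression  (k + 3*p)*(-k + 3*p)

-k**2 + 9*p**2

Difference of squares with P = 3*p, Q = k.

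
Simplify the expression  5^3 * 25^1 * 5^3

5^3 = 5^3; 25^1 = 5^2; 5^3 = 5^3
Combine exponents: 5^8

5^8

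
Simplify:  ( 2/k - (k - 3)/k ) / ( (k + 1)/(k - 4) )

(-k**2 + 9*k - 20)/(k**2 + k)

Numerator: 2/k - (k - 3)/k = (-k + 5)/k
Denominator: (k + 1)/(k - 4) = (k + 1)/(k - 4)
Divide: ((-k + 5)/k) · ((k - 4)/(k + 1)) = (-k**2 + 9*k - 20)/(k**2 + k)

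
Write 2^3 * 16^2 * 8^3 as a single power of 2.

2^3 = 2^3; 16^2 = 2^8; 8^3 = 2^9
Combine exponents: 2^20

2^20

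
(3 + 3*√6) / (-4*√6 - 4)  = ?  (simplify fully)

Multiply numerator and denominator by -4 + 4*√6.
Denominator becomes -80; numerator becomes 60.

-3/4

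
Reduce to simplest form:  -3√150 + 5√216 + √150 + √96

3√150 = 15*√6; 5√216 = 30*√6; √150 = 5*√6; √96 = 4*√6
Combine: (-15 + 30 + 5 + 4)·√6 = 24*√6

24*√6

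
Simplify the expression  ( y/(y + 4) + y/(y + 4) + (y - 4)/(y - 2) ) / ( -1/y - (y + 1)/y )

Numerator: y/(y + 4) + y/(y + 4) + (y - 4)/(y - 2) = (3*y^2 - 4*y - 16)/(y^2 + 2*y - 8)
Denominator: -1/y - (y + 1)/y = (-y - 2)/y
Divide: ((3*y^2 - 4*y - 16)/(y^2 + 2*y - 8)) · (y/(-y - 2)) = (-3*y^3 + 4*y^2 + 16*y)/(y^3 + 4*y^2 - 4*y - 16)

(-3*y^3 + 4*y^2 + 16*y)/(y^3 + 4*y^2 - 4*y - 16)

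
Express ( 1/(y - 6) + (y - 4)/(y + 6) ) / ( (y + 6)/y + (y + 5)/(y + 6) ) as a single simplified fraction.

(y³ - 9*y² + 30*y)/(2*y³ + 5*y² - 66*y - 216)

Numerator: 1/(y - 6) + (y - 4)/(y + 6) = (y² - 9*y + 30)/(y² - 36)
Denominator: (y + 6)/y + (y + 5)/(y + 6) = (2*y² + 17*y + 36)/(y² + 6*y)
Divide: ((y² - 9*y + 30)/(y² - 36)) · ((y² + 6*y)/(2*y² + 17*y + 36)) = (y³ - 9*y² + 30*y)/(2*y³ + 5*y² - 66*y - 216)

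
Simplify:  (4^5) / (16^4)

2^(-6)

4^5 = 2^10; 16^4 = 2^16
Combine exponents: 2^(-6)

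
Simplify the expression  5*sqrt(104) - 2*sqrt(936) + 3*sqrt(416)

5*sqrt(104) = 10*sqrt(26); 2*sqrt(936) = 12*sqrt(26); 3*sqrt(416) = 12*sqrt(26)
Combine: (10 - 12 + 12)·sqrt(26) = 10*sqrt(26)

10*sqrt(26)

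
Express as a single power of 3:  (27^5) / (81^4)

27^5 = 3^15; 81^4 = 3^16
Combine exponents: 3^(-1)

3^(-1)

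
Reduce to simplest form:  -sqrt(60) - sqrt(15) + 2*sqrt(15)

sqrt(60) = 2*sqrt(15); sqrt(15) = sqrt(15); 2*sqrt(15) = 2*sqrt(15)
Combine: (-2 - 1 + 2)·sqrt(15) = -sqrt(15)

-sqrt(15)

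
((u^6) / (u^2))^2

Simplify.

Inside the bracket: u^4
Raise to the power 2: u^8

u^8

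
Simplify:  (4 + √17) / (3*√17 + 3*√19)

Multiply numerator and denominator by -3*√19 + 3*√17.
Denominator becomes -18; numerator becomes -3*√323 - 12*√19 + 12*√17 + 51.

(-17 - 4*√17 + 4*√19 + √323)/6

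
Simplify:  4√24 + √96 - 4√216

4√24 = 8*√6; √96 = 4*√6; 4√216 = 24*√6
Combine: (8 + 4 - 24)·√6 = -12*√6

-12*√6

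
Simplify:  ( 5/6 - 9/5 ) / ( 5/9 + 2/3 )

-87/110

Numerator: 5/6 - 9/5 = -29/30
Denominator: 5/9 + 2/3 = 11/9
Divide: (-29/30) · (9/11) = -87/110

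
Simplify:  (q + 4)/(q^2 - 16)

1/(q - 4)

Factor: q^2 - 16 = (q - 4)*(q + 4)
Cancel the common factor (q + 4).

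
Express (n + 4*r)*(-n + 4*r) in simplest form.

Product of conjugates: (P+Q)(P-Q) = P^2 - Q^2.

-n^2 + 16*r^2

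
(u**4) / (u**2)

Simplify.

u**2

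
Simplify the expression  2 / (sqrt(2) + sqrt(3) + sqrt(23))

(-11*sqrt(3) - 12*sqrt(2) + sqrt(138) + 9*sqrt(23))/75

Group as (sqrt(2) + sqrt(3)) + sqrt(23); multiply by (sqrt(2) + sqrt(3)) - sqrt(23), then rationalise the remaining surd.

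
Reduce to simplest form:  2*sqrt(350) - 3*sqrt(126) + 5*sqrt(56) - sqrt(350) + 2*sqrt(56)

10*sqrt(14)

2*sqrt(350) = 10*sqrt(14); 3*sqrt(126) = 9*sqrt(14); 5*sqrt(56) = 10*sqrt(14); sqrt(350) = 5*sqrt(14); 2*sqrt(56) = 4*sqrt(14)
Combine: (10 - 9 + 10 - 5 + 4)·sqrt(14) = 10*sqrt(14)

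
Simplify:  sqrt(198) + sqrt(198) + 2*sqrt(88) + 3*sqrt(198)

sqrt(198) = 3*sqrt(22); sqrt(198) = 3*sqrt(22); 2*sqrt(88) = 4*sqrt(22); 3*sqrt(198) = 9*sqrt(22)
Combine: (3 + 3 + 4 + 9)·sqrt(22) = 19*sqrt(22)

19*sqrt(22)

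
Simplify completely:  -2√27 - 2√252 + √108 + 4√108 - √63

2√27 = 6*√3; 2√252 = 12*√7; √108 = 6*√3; 4√108 = 24*√3; √63 = 3*√7

-15*√7 + 24*√3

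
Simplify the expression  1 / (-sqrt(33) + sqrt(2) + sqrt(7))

Group as (sqrt(2) + sqrt(7)) - sqrt(33); multiply by (sqrt(2) + sqrt(7)) + sqrt(33), then rationalise the remaining surd.

(-12*sqrt(33) - 14*sqrt(7) - 19*sqrt(2) - sqrt(462))/260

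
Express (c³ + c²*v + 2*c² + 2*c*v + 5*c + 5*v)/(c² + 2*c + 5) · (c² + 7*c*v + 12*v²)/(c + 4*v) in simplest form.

c² + 4*c*v + 3*v²

Factor: c³ + c²*v + 2*c² + 2*c*v + 5*c + 5*v = (c² + 2*c + 5)·(c + v);  c² + 7*c*v + 12*v² = (c + 4*v)·(c + 3*v)
Cancel the common factors (c² + 2*c + 5), (c + 4*v).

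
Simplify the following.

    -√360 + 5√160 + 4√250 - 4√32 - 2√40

-16*√2 + 30*√10

√360 = 6*√10; 5√160 = 20*√10; 4√250 = 20*√10; 4√32 = 16*√2; 2√40 = 4*√10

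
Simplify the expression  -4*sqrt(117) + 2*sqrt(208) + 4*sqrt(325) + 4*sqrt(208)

32*sqrt(13)

4*sqrt(117) = 12*sqrt(13); 2*sqrt(208) = 8*sqrt(13); 4*sqrt(325) = 20*sqrt(13); 4*sqrt(208) = 16*sqrt(13)
Combine: (-12 + 8 + 20 + 16)·sqrt(13) = 32*sqrt(13)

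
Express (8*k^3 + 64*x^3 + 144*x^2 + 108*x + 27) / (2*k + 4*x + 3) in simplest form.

4*k^2 - 8*k*x - 6*k + 16*x^2 + 24*x + 9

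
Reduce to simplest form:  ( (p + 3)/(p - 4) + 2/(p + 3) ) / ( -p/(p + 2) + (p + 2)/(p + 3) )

(p**3 + 10*p**2 + 17*p + 2)/(p**2 - 16)

Numerator: (p + 3)/(p - 4) + 2/(p + 3) = (p**2 + 8*p + 1)/(p**2 - p - 12)
Denominator: -p/(p + 2) + (p + 2)/(p + 3) = (p + 4)/(p**2 + 5*p + 6)
Divide: ((p**2 + 8*p + 1)/(p**2 - p - 12)) · ((p**2 + 5*p + 6)/(p + 4)) = (p**3 + 10*p**2 + 17*p + 2)/(p**2 - 16)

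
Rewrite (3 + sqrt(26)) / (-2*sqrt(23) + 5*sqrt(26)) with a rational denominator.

(6*sqrt(23) + 2*sqrt(598) + 15*sqrt(26) + 130)/558

Multiply numerator and denominator by 2*sqrt(23) + 5*sqrt(26).
Denominator becomes 558; numerator becomes 6*sqrt(23) + 2*sqrt(598) + 15*sqrt(26) + 130.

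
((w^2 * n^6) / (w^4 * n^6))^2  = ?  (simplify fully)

Inside the bracket: (w^-2)
Raise to the power 2: (w^-4)

w^(-4)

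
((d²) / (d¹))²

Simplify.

Inside the bracket: d¹
Raise to the power 2: d²

d²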